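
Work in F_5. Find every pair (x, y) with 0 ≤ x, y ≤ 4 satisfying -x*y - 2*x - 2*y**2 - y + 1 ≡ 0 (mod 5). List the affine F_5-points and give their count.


Affine F_5-points: {(0, 3), (0, 4), (1, 1), (1, 3), (2, 3), (3, 0), (3, 3), (4, 2), (4, 3)}; count = 9.

For each of the 25 pairs (x, y) ∈ F_5², evaluate f(x, y) mod 5. Record the zeros.
  x = 0: [0↦1, 1↦3, 2↦1, 3↦0, 4↦0]  zeros at y ∈ {3, 4}
  x = 1: [0↦4, 1↦0, 2↦2, 3↦0, 4↦4]  zeros at y ∈ {1, 3}
  x = 2: [0↦2, 1↦2, 2↦3, 3↦0, 4↦3]  zeros at y ∈ {3}
  x = 3: [0↦0, 1↦4, 2↦4, 3↦0, 4↦2]  zeros at y ∈ {0, 3}
  x = 4: [0↦3, 1↦1, 2↦0, 3↦0, 4↦1]  zeros at y ∈ {2, 3}
Collecting zeros: affine points = {(0, 3), (0, 4), (1, 1), (1, 3), (2, 3), (3, 0), (3, 3), (4, 2), (4, 3)}.
Total count |C(F_5)_aff| = 9.


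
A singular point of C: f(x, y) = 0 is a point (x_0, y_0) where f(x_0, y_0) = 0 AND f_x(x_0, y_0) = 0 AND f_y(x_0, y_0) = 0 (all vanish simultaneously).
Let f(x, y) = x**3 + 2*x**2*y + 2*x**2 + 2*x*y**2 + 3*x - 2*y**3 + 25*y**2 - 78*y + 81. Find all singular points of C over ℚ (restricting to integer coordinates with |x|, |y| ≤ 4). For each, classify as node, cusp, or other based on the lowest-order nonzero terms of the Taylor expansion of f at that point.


Singular points: {(-3, 3)}; classification: node.

Compute partial derivatives:
  f_x = 3*x**2 + 4*x*y + 4*x + 2*y**2 + 3.
  f_y = 2*x**2 + 4*x*y - 6*y**2 + 50*y - 78.
Scan x_0 ∈ {−4, ..., 4}. For each x_0, f_y(x_0, y) is a polynomial in y; find its integer roots y ∈ {−4, ..., 4}, then test f_x and f at those candidates.
  x = -4: f_y(-4, y) = -6*y**2 + 34*y - 46; no integer root y with |y| ≤ 4.
  x = -3: f_y(-3, y) = -6*y**2 + 38*y - 60; vanishes at y ∈ {3}. (-3, 3): f_x = 0, f = 0 — SINGULAR.
  x = -2: f_y(-2, y) = -6*y**2 + 42*y - 70; no integer root y with |y| ≤ 4.
  x = -1: f_y(-1, y) = -6*y**2 + 46*y - 76; no integer root y with |y| ≤ 4.
  x = 0: f_y(0, y) = -6*y**2 + 50*y - 78; no integer root y with |y| ≤ 4.
  x = 1: f_y(1, y) = -6*y**2 + 54*y - 76; no integer root y with |y| ≤ 4.
  x = 2: f_y(2, y) = -6*y**2 + 58*y - 70; no integer root y with |y| ≤ 4.
  x = 3: f_y(3, y) = -6*y**2 + 62*y - 60; no integer root y with |y| ≤ 4.
  x = 4: f_y(4, y) = -6*y**2 + 66*y - 46; no integer root y with |y| ≤ 4.
Only singular point on the grid: (-3, 3).
Classify: substitute x = -3 + u, y = 3 + v and expand: f = u**3 + 2*u**2*v - u**2 + 2*u*v**2 - 2*v**3 + v**2.
No constant or linear terms (consistent with a singular point). Quadratic part: -u**2 + v**2. Cubic part: u**3 + 2*u**2*v + 2*u*v**2 - 2*v**3.
The quadratic part v**2 - u**2 = (v − u)(v + u) splits into two distinct linear factors, so there are two distinct tangent lines y − 3 = ±(x − -3) — this is a node (ordinary double point).
Classification: node.


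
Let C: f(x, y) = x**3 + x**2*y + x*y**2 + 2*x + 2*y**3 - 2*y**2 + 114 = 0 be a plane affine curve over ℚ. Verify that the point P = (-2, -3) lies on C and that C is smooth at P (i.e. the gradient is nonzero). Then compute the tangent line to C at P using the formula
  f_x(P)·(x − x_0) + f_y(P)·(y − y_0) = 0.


Tangent line at P: 35*x + 82*y + 316 = 0.

Step 1: f(-2, -3) = 0, so P lies on C.
Step 2: partial derivatives
  f_x(x, y) = 3*x**2 + 2*x*y + y**2 + 2, f_y(x, y) = x**2 + 2*x*y + 6*y**2 - 4*y.
  f_x(P) = 35, f_y(P) = 82 (gradient nonzero, so P is smooth).
Step 3: tangent line at P: 35·(x − -2) + 82·(y − -3) = 0.
Expanding: 35*x + 82*y + 316 = 0.


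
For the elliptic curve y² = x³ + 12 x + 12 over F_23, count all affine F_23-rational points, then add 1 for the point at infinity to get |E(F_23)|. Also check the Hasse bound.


Affine points = {(0, 9), (0, 14), (1, 5), (1, 18), (3, 11), (3, 12), (4, 3), (4, 20), (5, 6), (5, 17), (6, 1), (6, 22), (7, 5), (7, 18), (11, 7), (11, 16), (14, 7), (14, 16), (15, 5), (15, 18), (17, 0), (20, 8), (20, 15), (21, 7), (21, 16)}; affine count = 25; |E(F_23)| = 26.

Discriminant check: Δ ∝ 4a³ + 27b² = 4·12³ + 27·12² = 4·1728 + 27·144 ≡ 13 (mod 23). Nonzero ⇒ E is nonsingular.
For each x ∈ F_23, compute rhs = x³ + 12·x + 12 mod 23, then count y ∈ F_23 with y² ≡ rhs.
  x = 0: rhs = 12, matching y values: 9, 14 (2 points).
  x = 1: rhs = 2, matching y values: 5, 18 (2 points).
  x = 2: rhs = 21, matching y values: none (0 points).
  x = 3: rhs = 6, matching y values: 11, 12 (2 points).
  x = 4: rhs = 9, matching y values: 3, 20 (2 points).
  x = 5: rhs = 13, matching y values: 6, 17 (2 points).
  x = 6: rhs = 1, matching y values: 1, 22 (2 points).
  x = 7: rhs = 2, matching y values: 5, 18 (2 points).
  x = 8: rhs = 22, matching y values: none (0 points).
  x = 9: rhs = 21, matching y values: none (0 points).
  x = 10: rhs = 5, matching y values: none (0 points).
  x = 11: rhs = 3, matching y values: 7, 16 (2 points).
  x = 12: rhs = 21, matching y values: none (0 points).
  x = 13: rhs = 19, matching y values: none (0 points).
  x = 14: rhs = 3, matching y values: 7, 16 (2 points).
  x = 15: rhs = 2, matching y values: 5, 18 (2 points).
  x = 16: rhs = 22, matching y values: none (0 points).
  x = 17: rhs = 0, matching y values: 0 (1 points).
  x = 18: rhs = 11, matching y values: none (0 points).
  x = 19: rhs = 15, matching y values: none (0 points).
  x = 20: rhs = 18, matching y values: 8, 15 (2 points).
  x = 21: rhs = 3, matching y values: 7, 16 (2 points).
  x = 22: rhs = 22, matching y values: none (0 points).
Total affine count: 25.
Full point count |E(F_23)| = 25 + 1 = 26.
Hasse bound: |26 − (23+1)| = |2| = 2 ≤ 2√23 ≈ 9.5917 ✓.


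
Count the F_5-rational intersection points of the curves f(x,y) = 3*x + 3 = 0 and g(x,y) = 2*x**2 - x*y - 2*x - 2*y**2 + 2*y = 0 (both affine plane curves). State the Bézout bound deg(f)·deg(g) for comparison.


Common zeros: {(4, 1), (4, 3)}; count = 2; Bézout bound = 2.

deg(f) = 1, deg(g) = 2, so Bézout bound = 2.
Scan x ∈ F_5. For each x, list the y ∈ F_5 with f(x, y) ≡ 0 and those with g(x, y) ≡ 0 (mod 5); the common zeros in that column are the intersection.
  x = 0: f ≡ 0 at y ∈ ∅; g ≡ 0 at y ∈ {0, 1}; common: ∅.
  x = 1: f ≡ 0 at y ∈ ∅; g ≡ 0 at y ∈ {0, 3}; common: ∅.
  x = 2: f ≡ 0 at y ∈ ∅; g ≡ 0 at y ∈ ∅; common: ∅.
  x = 3: f ≡ 0 at y ∈ ∅; g ≡ 0 at y ∈ ∅; common: ∅.
  x = 4: f ≡ 0 at y ∈ {0, 1, 2, 3, 4}; g ≡ 0 at y ∈ {1, 3}; common: {1, 3}.
Collecting: common zeros = {(4, 1), (4, 3)}, so the count is 2.
Comparison with the Bézout bound: 2 ≤ 2 = deg(f)·deg(g), as expected for curves with no common component (the bound is attained).


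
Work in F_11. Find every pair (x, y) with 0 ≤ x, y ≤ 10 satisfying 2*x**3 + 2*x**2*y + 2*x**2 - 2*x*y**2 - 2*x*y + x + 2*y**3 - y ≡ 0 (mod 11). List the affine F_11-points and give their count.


Affine F_11-points: {(0, 0), (1, 2), (3, 8), (5, 4), (5, 8), (6, 4), (7, 3), (8, 9), (9, 2)}; count = 9.

For each of the 121 pairs (x, y) ∈ F_11², evaluate f(x, y) mod 11. Record the zeros.
  x = 0: [0↦0, 1↦1, 2↦3, 3↦7, 4↦3, 5↦3, 6↦8, 7↦8, 8↦4, 9↦8, 10↦10]  zeros at y ∈ {0}
  x = 1: [0↦5, 1↦4, 2↦0, 3↦5, 4↦9, 5↦2, 6↦7, 7↦3, 8↦2, 9↦5, 10↦2]  zeros at y ∈ {2}
  x = 2: [0↦4, 1↦5, 2↦10, 3↦9, 4↦3, 5↦4, 6↦2, 7↦9, 8↦4, 9↦10, 10↦6]  zeros at y ∈ ∅
  x = 3: [0↦9, 1↦5, 2↦1, 3↦9, 4↦8, 5↦10, 6↦5, 7↦5, 8↦0, 9↦2, 10↦1]  zeros at y ∈ {8}
  x = 4: [0↦10, 1↦5, 2↦7, 3↦6, 4↦3, 5↦10, 6↦6, 7↦3, 8↦2, 9↦4, 10↦10]  zeros at y ∈ ∅
  x = 5: [0↦8, 1↦6, 2↦7, 3↦1, 4↦0, 5↦5, 6↦6, 7↦4, 8↦0, 9↦6, 10↦1]  zeros at y ∈ {4, 8}
  x = 6: [0↦4, 1↦9, 2↦2, 3↦6, 4↦0, 5↦7, 6↦6, 7↦9, 8↦6, 9↦9, 10↦8]  zeros at y ∈ {4}
  x = 7: [0↦10, 1↦4, 2↦4, 3↦0, 4↦4, 5↦6, 6↦7, 7↦8, 8↦10, 9↦3, 10↦10]  zeros at y ∈ {3}
  x = 8: [0↦5, 1↦3, 2↦3, 3↦6, 4↦2, 5↦3, 6↦10, 7↦2, 8↦2, 9↦0, 10↦8]  zeros at y ∈ {9}
  x = 9: [0↦1, 1↦7, 2↦0, 3↦3, 4↦6, 5↦10, 6↦5, 7↦3, 8↦5, 9↦1, 10↦3]  zeros at y ∈ {2}
  x = 10: [0↦10, 1↦6, 2↦7, 3↦3, 4↦6, 5↦6, 6↦4, 7↦1, 8↦9, 9↦7, 10↦7]  zeros at y ∈ ∅
Collecting zeros: affine points = {(0, 0), (1, 2), (3, 8), (5, 4), (5, 8), (6, 4), (7, 3), (8, 9), (9, 2)}.
Total count |C(F_11)_aff| = 9.


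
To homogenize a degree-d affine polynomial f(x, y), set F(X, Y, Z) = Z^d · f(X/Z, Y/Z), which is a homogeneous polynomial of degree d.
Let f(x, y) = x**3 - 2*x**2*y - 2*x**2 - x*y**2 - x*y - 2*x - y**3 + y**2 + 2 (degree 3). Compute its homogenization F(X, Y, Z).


F(X, Y, Z) = X**3 - 2*X**2*Y - 2*X**2*Z - X*Y**2 - X*Y*Z - 2*X*Z**2 - Y**3 + Y**2*Z + 2*Z**3

deg(f) = 3.
Substitute x = X/Z, y = Y/Z into f, then multiply by Z^3.
  monomial 1·x^3·y^0 ↦ 1·X^3·Y^0·Z^0.
  monomial -2·x^2·y^1 ↦ -2·X^2·Y^1·Z^0.
  monomial -2·x^2·y^0 ↦ -2·X^2·Y^0·Z^1.
  monomial -1·x^1·y^2 ↦ -1·X^1·Y^2·Z^0.
  monomial -1·x^1·y^1 ↦ -1·X^1·Y^1·Z^1.
  monomial -2·x^1·y^0 ↦ -2·X^1·Y^0·Z^2.
  monomial -1·x^0·y^3 ↦ -1·X^0·Y^3·Z^0.
  monomial 1·x^0·y^2 ↦ 1·X^0·Y^2·Z^1.
  monomial 2·x^0·y^0 ↦ 2·X^0·Y^0·Z^3.
Collecting: F(X, Y, Z) = X**3 - 2*X**2*Y - 2*X**2*Z - X*Y**2 - X*Y*Z - 2*X*Z**2 - Y**3 + Y**2*Z + 2*Z**3.


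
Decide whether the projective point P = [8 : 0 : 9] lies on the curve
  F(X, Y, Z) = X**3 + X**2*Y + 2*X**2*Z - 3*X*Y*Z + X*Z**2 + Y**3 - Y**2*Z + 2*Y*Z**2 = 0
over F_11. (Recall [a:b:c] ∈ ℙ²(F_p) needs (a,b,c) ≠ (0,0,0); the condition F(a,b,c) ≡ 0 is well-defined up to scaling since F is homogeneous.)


F(8,0,9) ≡ 2 (mod 11); P is NOT on the curve.

Evaluate F(8, 0, 9) term-by-term (mod 11).
  X**3 ↦ 1·512·1·1 = 512
  X**2*Y ↦ 1·64·0·1 = 0
  2*X**2*Z ↦ 2·64·1·9 = 1152
  -3*X*Y*Z ↦ -3·8·0·9 = 0
  X*Z**2 ↦ 1·8·1·81 = 648
  Y**3 ↦ 1·1·0·1 = 0
  -Y**2*Z ↦ -1·1·0·9 = 0
  2*Y*Z**2 ↦ 2·1·0·81 = 0
Sum: F(8, 0, 9) = (512) + (0) + (1152) + (0) + (648) + (0) + (0) + (0) = 2312.
Reducing mod 11: 2312 ≡ 2 (mod 11).
Since F(a, b, c) ≡ 2 ≠ 0 (mod 11), P does NOT lie on the curve.


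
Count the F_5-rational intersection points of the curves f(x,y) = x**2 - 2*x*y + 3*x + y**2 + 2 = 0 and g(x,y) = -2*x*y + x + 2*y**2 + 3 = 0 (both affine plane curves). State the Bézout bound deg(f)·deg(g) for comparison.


Common zeros: ∅; count = 0; Bézout bound = 4.

deg(f) = 2, deg(g) = 2, so Bézout bound = 4.
Scan x ∈ F_5. For each x, list the y ∈ F_5 with f(x, y) ≡ 0 and those with g(x, y) ≡ 0 (mod 5); the common zeros in that column are the intersection.
  x = 0: f ≡ 0 at y ∈ ∅; g ≡ 0 at y ∈ {1, 4}; common: ∅.
  x = 1: f ≡ 0 at y ∈ {1}; g ≡ 0 at y ∈ ∅; common: ∅.
  x = 2: f ≡ 0 at y ∈ ∅; g ≡ 0 at y ∈ {0, 2}; common: ∅.
  x = 3: f ≡ 0 at y ∈ {0, 1}; g ≡ 0 at y ∈ ∅; common: ∅.
  x = 4: f ≡ 0 at y ∈ {0, 3}; g ≡ 0 at y ∈ ∅; common: ∅.
Collecting: common zeros = ∅, so the count is 0.
Comparison with the Bézout bound: 0 ≤ 4 = deg(f)·deg(g), as expected for curves with no common component (the affine F_5-count falls short of the bound because intersections may lie at infinity, over extension fields, or carry multiplicity).


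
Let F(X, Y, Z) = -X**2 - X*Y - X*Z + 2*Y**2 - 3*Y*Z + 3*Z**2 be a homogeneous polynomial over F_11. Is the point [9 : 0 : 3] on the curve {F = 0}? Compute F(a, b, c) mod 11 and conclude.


F(9,0,3) ≡ 7 (mod 11); P is NOT on the curve.

Evaluate F(9, 0, 3) term-by-term (mod 11).
  -X**2 ↦ -1·81·1·1 = -81
  -X*Y ↦ -1·9·0·1 = 0
  -X*Z ↦ -1·9·1·3 = -27
  2*Y**2 ↦ 2·1·0·1 = 0
  -3*Y*Z ↦ -3·1·0·3 = 0
  3*Z**2 ↦ 3·1·1·9 = 27
Sum: F(9, 0, 3) = (-81) + (0) + (-27) + (0) + (0) + (27) = -81.
Reducing mod 11: -81 ≡ 7 (mod 11).
Since F(a, b, c) ≡ 7 ≠ 0 (mod 11), P does NOT lie on the curve.


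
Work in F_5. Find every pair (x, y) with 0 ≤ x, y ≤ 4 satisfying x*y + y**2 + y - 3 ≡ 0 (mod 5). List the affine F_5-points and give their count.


Affine F_5-points: {(1, 1), (1, 2), (2, 3), (2, 4)}; count = 4.

For each of the 25 pairs (x, y) ∈ F_5², evaluate f(x, y) mod 5. Record the zeros.
  x = 0: [0↦2, 1↦4, 2↦3, 3↦4, 4↦2]  zeros at y ∈ ∅
  x = 1: [0↦2, 1↦0, 2↦0, 3↦2, 4↦1]  zeros at y ∈ {1, 2}
  x = 2: [0↦2, 1↦1, 2↦2, 3↦0, 4↦0]  zeros at y ∈ {3, 4}
  x = 3: [0↦2, 1↦2, 2↦4, 3↦3, 4↦4]  zeros at y ∈ ∅
  x = 4: [0↦2, 1↦3, 2↦1, 3↦1, 4↦3]  zeros at y ∈ ∅
Collecting zeros: affine points = {(1, 1), (1, 2), (2, 3), (2, 4)}.
Total count |C(F_5)_aff| = 4.


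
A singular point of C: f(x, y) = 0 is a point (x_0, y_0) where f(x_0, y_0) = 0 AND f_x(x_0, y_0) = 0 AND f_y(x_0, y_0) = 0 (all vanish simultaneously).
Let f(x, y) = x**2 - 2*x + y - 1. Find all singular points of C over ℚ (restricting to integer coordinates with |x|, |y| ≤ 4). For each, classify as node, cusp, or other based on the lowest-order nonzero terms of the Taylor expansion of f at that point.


No singular points in the scanned grid; C is smooth there.

Compute partial derivatives:
  f_x = 2*x - 2.
  f_y = 1.
f_y = 1 is a nonzero constant, so f_y never vanishes: no point (x, y) can satisfy f = f_x = f_y = 0. In particular no (x, y) ∈ {−4, ..., 4}² is singular; the curve is smooth.


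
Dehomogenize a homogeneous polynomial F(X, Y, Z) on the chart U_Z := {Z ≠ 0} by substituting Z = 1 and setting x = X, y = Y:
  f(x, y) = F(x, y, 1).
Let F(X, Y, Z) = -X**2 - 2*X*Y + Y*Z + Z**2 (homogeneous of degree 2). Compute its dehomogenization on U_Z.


f(x, y) = -x**2 - 2*x*y + y + 1

On U_Z we set Z = 1. Each monomial c·X^i·Y^j·Z^k in F becomes c·x^i·y^j·1^k = c·x^i·y^j.
Substituting Z = 1: F(X, Y, 1) = -x**2 - 2*x*y + y + 1.
Note: deg(f) ≤ deg(F) = 2; strict inequality happens when F is divisible by Z (lost terms).


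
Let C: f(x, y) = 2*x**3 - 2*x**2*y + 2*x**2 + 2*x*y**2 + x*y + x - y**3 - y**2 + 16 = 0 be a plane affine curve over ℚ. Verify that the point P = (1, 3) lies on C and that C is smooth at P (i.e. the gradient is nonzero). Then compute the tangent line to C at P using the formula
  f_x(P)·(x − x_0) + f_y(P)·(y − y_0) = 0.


Tangent line at P: 20*x - 22*y + 46 = 0.

Step 1: f(1, 3) = 0, so P lies on C.
Step 2: partial derivatives
  f_x(x, y) = 6*x**2 - 4*x*y + 4*x + 2*y**2 + y + 1, f_y(x, y) = -2*x**2 + 4*x*y + x - 3*y**2 - 2*y.
  f_x(P) = 20, f_y(P) = -22 (gradient nonzero, so P is smooth).
Step 3: tangent line at P: 20·(x − 1) + -22·(y − 3) = 0.
Expanding: 20*x - 22*y + 46 = 0.


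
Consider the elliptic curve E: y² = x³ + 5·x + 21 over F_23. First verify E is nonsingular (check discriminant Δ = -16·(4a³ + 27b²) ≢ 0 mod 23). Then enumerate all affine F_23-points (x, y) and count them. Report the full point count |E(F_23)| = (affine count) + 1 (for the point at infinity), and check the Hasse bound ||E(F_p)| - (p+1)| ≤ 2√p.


Affine points = {(1, 2), (1, 21), (2, 4), (2, 19), (4, 6), (4, 17), (7, 10), (7, 13), (9, 6), (9, 17), (10, 6), (10, 17), (11, 2), (11, 21), (13, 11), (13, 12), (14, 11), (14, 12), (18, 3), (18, 20), (19, 11), (19, 12), (20, 5), (20, 18), (21, 7), (21, 16)}; affine count = 26; |E(F_23)| = 27.

Discriminant check: Δ ∝ 4a³ + 27b² = 4·5³ + 27·21² = 4·125 + 27·441 ≡ 10 (mod 23). Nonzero ⇒ E is nonsingular.
For each x ∈ F_23, compute rhs = x³ + 5·x + 21 mod 23, then count y ∈ F_23 with y² ≡ rhs.
  x = 0: rhs = 21, matching y values: none (0 points).
  x = 1: rhs = 4, matching y values: 2, 21 (2 points).
  x = 2: rhs = 16, matching y values: 4, 19 (2 points).
  x = 3: rhs = 17, matching y values: none (0 points).
  x = 4: rhs = 13, matching y values: 6, 17 (2 points).
  x = 5: rhs = 10, matching y values: none (0 points).
  x = 6: rhs = 14, matching y values: none (0 points).
  x = 7: rhs = 8, matching y values: 10, 13 (2 points).
  x = 8: rhs = 21, matching y values: none (0 points).
  x = 9: rhs = 13, matching y values: 6, 17 (2 points).
  x = 10: rhs = 13, matching y values: 6, 17 (2 points).
  x = 11: rhs = 4, matching y values: 2, 21 (2 points).
  x = 12: rhs = 15, matching y values: none (0 points).
  x = 13: rhs = 6, matching y values: 11, 12 (2 points).
  x = 14: rhs = 6, matching y values: 11, 12 (2 points).
  x = 15: rhs = 21, matching y values: none (0 points).
  x = 16: rhs = 11, matching y values: none (0 points).
  x = 17: rhs = 5, matching y values: none (0 points).
  x = 18: rhs = 9, matching y values: 3, 20 (2 points).
  x = 19: rhs = 6, matching y values: 11, 12 (2 points).
  x = 20: rhs = 2, matching y values: 5, 18 (2 points).
  x = 21: rhs = 3, matching y values: 7, 16 (2 points).
  x = 22: rhs = 15, matching y values: none (0 points).
Total affine count: 26.
Full point count |E(F_23)| = 26 + 1 = 27.
Hasse bound: |27 − (23+1)| = |3| = 3 ≤ 2√23 ≈ 9.5917 ✓.


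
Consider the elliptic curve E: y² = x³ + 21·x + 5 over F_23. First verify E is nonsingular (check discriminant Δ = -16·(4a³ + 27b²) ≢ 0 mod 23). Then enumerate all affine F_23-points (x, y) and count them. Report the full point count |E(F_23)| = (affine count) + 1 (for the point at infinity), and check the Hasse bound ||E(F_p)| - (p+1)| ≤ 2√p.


Affine points = {(1, 2), (1, 21), (2, 3), (2, 20), (3, 7), (3, 16), (6, 5), (6, 18), (7, 9), (7, 14), (8, 8), (8, 15), (9, 7), (9, 16), (11, 7), (11, 16), (17, 10), (17, 13), (19, 8), (19, 15), (21, 1), (21, 22), (22, 11), (22, 12)}; affine count = 24; |E(F_23)| = 25.

Discriminant check: Δ ∝ 4a³ + 27b² = 4·21³ + 27·5² = 4·9261 + 27·25 ≡ 22 (mod 23). Nonzero ⇒ E is nonsingular.
For each x ∈ F_23, compute rhs = x³ + 21·x + 5 mod 23, then count y ∈ F_23 with y² ≡ rhs.
  x = 0: rhs = 5, matching y values: none (0 points).
  x = 1: rhs = 4, matching y values: 2, 21 (2 points).
  x = 2: rhs = 9, matching y values: 3, 20 (2 points).
  x = 3: rhs = 3, matching y values: 7, 16 (2 points).
  x = 4: rhs = 15, matching y values: none (0 points).
  x = 5: rhs = 5, matching y values: none (0 points).
  x = 6: rhs = 2, matching y values: 5, 18 (2 points).
  x = 7: rhs = 12, matching y values: 9, 14 (2 points).
  x = 8: rhs = 18, matching y values: 8, 15 (2 points).
  x = 9: rhs = 3, matching y values: 7, 16 (2 points).
  x = 10: rhs = 19, matching y values: none (0 points).
  x = 11: rhs = 3, matching y values: 7, 16 (2 points).
  x = 12: rhs = 7, matching y values: none (0 points).
  x = 13: rhs = 14, matching y values: none (0 points).
  x = 14: rhs = 7, matching y values: none (0 points).
  x = 15: rhs = 15, matching y values: none (0 points).
  x = 16: rhs = 21, matching y values: none (0 points).
  x = 17: rhs = 8, matching y values: 10, 13 (2 points).
  x = 18: rhs = 5, matching y values: none (0 points).
  x = 19: rhs = 18, matching y values: 8, 15 (2 points).
  x = 20: rhs = 7, matching y values: none (0 points).
  x = 21: rhs = 1, matching y values: 1, 22 (2 points).
  x = 22: rhs = 6, matching y values: 11, 12 (2 points).
Total affine count: 24.
Full point count |E(F_23)| = 24 + 1 = 25.
Hasse bound: |25 − (23+1)| = |1| = 1 ≤ 2√23 ≈ 9.5917 ✓.


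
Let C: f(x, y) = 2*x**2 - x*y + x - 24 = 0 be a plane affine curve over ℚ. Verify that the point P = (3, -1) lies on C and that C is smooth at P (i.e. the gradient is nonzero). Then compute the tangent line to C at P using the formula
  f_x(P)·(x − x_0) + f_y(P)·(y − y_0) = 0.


Tangent line at P: 14*x - 3*y - 45 = 0.

Step 1: f(3, -1) = 0, so P lies on C.
Step 2: partial derivatives
  f_x(x, y) = 4*x - y + 1, f_y(x, y) = -x.
  f_x(P) = 14, f_y(P) = -3 (gradient nonzero, so P is smooth).
Step 3: tangent line at P: 14·(x − 3) + -3·(y − -1) = 0.
Expanding: 14*x - 3*y - 45 = 0.


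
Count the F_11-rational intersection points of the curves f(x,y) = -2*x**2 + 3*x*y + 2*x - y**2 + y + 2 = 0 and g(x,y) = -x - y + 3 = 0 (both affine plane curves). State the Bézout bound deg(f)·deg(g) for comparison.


Common zeros: ∅; count = 0; Bézout bound = 2.

deg(f) = 2, deg(g) = 1, so Bézout bound = 2.
Scan x ∈ F_11. For each x, list the y ∈ F_11 with f(x, y) ≡ 0 and those with g(x, y) ≡ 0 (mod 11); the common zeros in that column are the intersection.
  x = 0: f ≡ 0 at y ∈ {2, 10}; g ≡ 0 at y ∈ {3}; common: ∅.
  x = 1: f ≡ 0 at y ∈ ∅; g ≡ 0 at y ∈ {2}; common: ∅.
  x = 2: f ≡ 0 at y ∈ ∅; g ≡ 0 at y ∈ {1}; common: ∅.
  x = 3: f ≡ 0 at y ∈ {3, 7}; g ≡ 0 at y ∈ {0}; common: ∅.
  x = 4: f ≡ 0 at y ∈ {0, 2}; g ≡ 0 at y ∈ {10}; common: ∅.
  x = 5: f ≡ 0 at y ∈ {6, 10}; g ≡ 0 at y ∈ {9}; common: ∅.
  x = 6: f ≡ 0 at y ∈ ∅; g ≡ 0 at y ∈ {8}; common: ∅.
  x = 7: f ≡ 0 at y ∈ ∅; g ≡ 0 at y ∈ {7}; common: ∅.
  x = 8: f ≡ 0 at y ∈ {0, 3}; g ≡ 0 at y ∈ {6}; common: ∅.
  x = 9: f ≡ 0 at y ∈ ∅; g ≡ 0 at y ∈ {5}; common: ∅.
  x = 10: f ≡ 0 at y ∈ ∅; g ≡ 0 at y ∈ {4}; common: ∅.
Collecting: common zeros = ∅, so the count is 0.
Comparison with the Bézout bound: 0 ≤ 2 = deg(f)·deg(g), as expected for curves with no common component (the affine F_11-count falls short of the bound because intersections may lie at infinity, over extension fields, or carry multiplicity).


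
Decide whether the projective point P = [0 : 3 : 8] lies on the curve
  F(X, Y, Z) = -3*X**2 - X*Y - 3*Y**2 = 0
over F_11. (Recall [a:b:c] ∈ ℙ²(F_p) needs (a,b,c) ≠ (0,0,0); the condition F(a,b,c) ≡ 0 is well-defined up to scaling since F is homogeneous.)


F(0,3,8) ≡ 6 (mod 11); P is NOT on the curve.

Evaluate F(0, 3, 8) term-by-term (mod 11).
  -3*X**2 ↦ -3·0·1·1 = 0
  -X*Y ↦ -1·0·3·1 = 0
  -3*Y**2 ↦ -3·1·9·1 = -27
Sum: F(0, 3, 8) = (0) + (0) + (-27) = -27.
Reducing mod 11: -27 ≡ 6 (mod 11).
Since F(a, b, c) ≡ 6 ≠ 0 (mod 11), P does NOT lie on the curve.


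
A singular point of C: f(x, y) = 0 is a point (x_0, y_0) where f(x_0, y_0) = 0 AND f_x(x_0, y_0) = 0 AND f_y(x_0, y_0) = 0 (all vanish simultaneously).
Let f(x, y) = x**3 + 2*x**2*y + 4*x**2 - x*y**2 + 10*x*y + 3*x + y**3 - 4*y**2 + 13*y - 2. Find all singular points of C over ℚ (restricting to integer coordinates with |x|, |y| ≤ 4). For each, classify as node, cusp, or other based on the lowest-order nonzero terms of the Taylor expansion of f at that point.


Singular points: {(-2, 1)}; classification: cusp.

Compute partial derivatives:
  f_x = 3*x**2 + 4*x*y + 8*x - y**2 + 10*y + 3.
  f_y = 2*x**2 - 2*x*y + 10*x + 3*y**2 - 8*y + 13.
Scan x_0 ∈ {−4, ..., 4}. For each x_0, f_y(x_0, y) is a polynomial in y; find its integer roots y ∈ {−4, ..., 4}, then test f_x and f at those candidates.
  x = -4: f_y(-4, y) = 3*y**2 + 5; no integer root y with |y| ≤ 4.
  x = -3: f_y(-3, y) = 3*y**2 - 2*y + 1; no integer root y with |y| ≤ 4.
  x = -2: f_y(-2, y) = 3*y**2 - 4*y + 1; vanishes at y ∈ {1}. (-2, 1): f_x = 0, f = 0 — SINGULAR.
  x = -1: f_y(-1, y) = 3*y**2 - 6*y + 5; no integer root y with |y| ≤ 4.
  x = 0: f_y(0, y) = 3*y**2 - 8*y + 13; no integer root y with |y| ≤ 4.
  x = 1: f_y(1, y) = 3*y**2 - 10*y + 25; no integer root y with |y| ≤ 4.
  x = 2: f_y(2, y) = 3*y**2 - 12*y + 41; no integer root y with |y| ≤ 4.
  x = 3: f_y(3, y) = 3*y**2 - 14*y + 61; no integer root y with |y| ≤ 4.
  x = 4: f_y(4, y) = 3*y**2 - 16*y + 85; no integer root y with |y| ≤ 4.
Only singular point on the grid: (-2, 1).
Classify: substitute x = -2 + u, y = 1 + v and expand: f = u**3 + 2*u**2*v - u*v**2 + v**3 + v**2.
No constant or linear terms (consistent with a singular point). Quadratic part: v**2. Cubic part: u**3 + 2*u**2*v - u*v**2 + v**3.
The quadratic part v**2 is a perfect square, so there is a single (double) tangent line v = 0, i.e. y = 1. Restricting the cubic part to that line (v = 0) leaves u**3 ≠ 0, so f is not divisible by v and the branch is v² ≈ -u**3 to lowest order — this is a cusp.
Classification: cusp.


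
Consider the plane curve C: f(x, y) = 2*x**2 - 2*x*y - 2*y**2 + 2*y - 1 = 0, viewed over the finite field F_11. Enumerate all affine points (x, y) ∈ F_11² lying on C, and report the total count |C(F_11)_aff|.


Affine F_11-points: {(2, 4), (2, 6), (3, 1), (3, 8), (4, 2), (4, 6), (5, 8), (5, 10), (9, 1), (9, 2)}; count = 10.

For each of the 121 pairs (x, y) ∈ F_11², evaluate f(x, y) mod 11. Record the zeros.
  x = 0: [0↦10, 1↦10, 2↦6, 3↦9, 4↦8, 5↦3, 6↦5, 7↦3, 8↦8, 9↦9, 10↦6]  zeros at y ∈ ∅
  x = 1: [0↦1, 1↦10, 2↦4, 3↦5, 4↦2, 5↦6, 6↦6, 7↦2, 8↦5, 9↦4, 10↦10]  zeros at y ∈ ∅
  x = 2: [0↦7, 1↦3, 2↦6, 3↦5, 4↦0, 5↦2, 6↦0, 7↦5, 8↦6, 9↦3, 10↦7]  zeros at y ∈ {4, 6}
  x = 3: [0↦6, 1↦0, 2↦1, 3↦9, 4↦2, 5↦2, 6↦9, 7↦1, 8↦0, 9↦6, 10↦8]  zeros at y ∈ {1, 8}
  x = 4: [0↦9, 1↦1, 2↦0, 3↦6, 4↦8, 5↦6, 6↦0, 7↦1, 8↦9, 9↦2, 10↦2]  zeros at y ∈ {2, 6}
  x = 5: [0↦5, 1↦6, 2↦3, 3↦7, 4↦7, 5↦3, 6↦6, 7↦5, 8↦0, 9↦2, 10↦0]  zeros at y ∈ {8, 10}
  x = 6: [0↦5, 1↦4, 2↦10, 3↦1, 4↦10, 5↦4, 6↦5, 7↦2, 8↦6, 9↦6, 10↦2]  zeros at y ∈ ∅
  x = 7: [0↦9, 1↦6, 2↦10, 3↦10, 4↦6, 5↦9, 6↦8, 7↦3, 8↦5, 9↦3, 10↦8]  zeros at y ∈ ∅
  x = 8: [0↦6, 1↦1, 2↦3, 3↦1, 4↦6, 5↦7, 6↦4, 7↦8, 8↦8, 9↦4, 10↦7]  zeros at y ∈ ∅
  x = 9: [0↦7, 1↦0, 2↦0, 3↦7, 4↦10, 5↦9, 6↦4, 7↦6, 8↦4, 9↦9, 10↦10]  zeros at y ∈ {1, 2}
  x = 10: [0↦1, 1↦3, 2↦1, 3↦6, 4↦7, 5↦4, 6↦8, 7↦8, 8↦4, 9↦7, 10↦6]  zeros at y ∈ ∅
Collecting zeros: affine points = {(2, 4), (2, 6), (3, 1), (3, 8), (4, 2), (4, 6), (5, 8), (5, 10), (9, 1), (9, 2)}.
Total count |C(F_11)_aff| = 10.


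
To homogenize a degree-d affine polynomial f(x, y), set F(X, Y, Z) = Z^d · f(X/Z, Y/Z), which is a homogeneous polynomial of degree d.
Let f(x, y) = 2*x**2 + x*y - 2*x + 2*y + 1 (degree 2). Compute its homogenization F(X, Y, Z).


F(X, Y, Z) = 2*X**2 + X*Y - 2*X*Z + 2*Y*Z + Z**2

deg(f) = 2.
Substitute x = X/Z, y = Y/Z into f, then multiply by Z^2.
  monomial 2·x^2·y^0 ↦ 2·X^2·Y^0·Z^0.
  monomial 1·x^1·y^1 ↦ 1·X^1·Y^1·Z^0.
  monomial -2·x^1·y^0 ↦ -2·X^1·Y^0·Z^1.
  monomial 2·x^0·y^1 ↦ 2·X^0·Y^1·Z^1.
  monomial 1·x^0·y^0 ↦ 1·X^0·Y^0·Z^2.
Collecting: F(X, Y, Z) = 2*X**2 + X*Y - 2*X*Z + 2*Y*Z + Z**2.


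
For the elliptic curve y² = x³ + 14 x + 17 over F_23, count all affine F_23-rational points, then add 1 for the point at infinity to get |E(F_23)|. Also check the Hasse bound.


Affine points = {(1, 3), (1, 20), (6, 8), (6, 15), (12, 2), (12, 21), (13, 2), (13, 21), (14, 6), (14, 17), (16, 6), (16, 17), (17, 4), (17, 19), (18, 11), (18, 12), (19, 9), (19, 14), (21, 2), (21, 21), (22, 5), (22, 18)}; affine count = 22; |E(F_23)| = 23.

Discriminant check: Δ ∝ 4a³ + 27b² = 4·14³ + 27·17² = 4·2744 + 27·289 ≡ 11 (mod 23). Nonzero ⇒ E is nonsingular.
For each x ∈ F_23, compute rhs = x³ + 14·x + 17 mod 23, then count y ∈ F_23 with y² ≡ rhs.
  x = 0: rhs = 17, matching y values: none (0 points).
  x = 1: rhs = 9, matching y values: 3, 20 (2 points).
  x = 2: rhs = 7, matching y values: none (0 points).
  x = 3: rhs = 17, matching y values: none (0 points).
  x = 4: rhs = 22, matching y values: none (0 points).
  x = 5: rhs = 5, matching y values: none (0 points).
  x = 6: rhs = 18, matching y values: 8, 15 (2 points).
  x = 7: rhs = 21, matching y values: none (0 points).
  x = 8: rhs = 20, matching y values: none (0 points).
  x = 9: rhs = 21, matching y values: none (0 points).
  x = 10: rhs = 7, matching y values: none (0 points).
  x = 11: rhs = 7, matching y values: none (0 points).
  x = 12: rhs = 4, matching y values: 2, 21 (2 points).
  x = 13: rhs = 4, matching y values: 2, 21 (2 points).
  x = 14: rhs = 13, matching y values: 6, 17 (2 points).
  x = 15: rhs = 14, matching y values: none (0 points).
  x = 16: rhs = 13, matching y values: 6, 17 (2 points).
  x = 17: rhs = 16, matching y values: 4, 19 (2 points).
  x = 18: rhs = 6, matching y values: 11, 12 (2 points).
  x = 19: rhs = 12, matching y values: 9, 14 (2 points).
  x = 20: rhs = 17, matching y values: none (0 points).
  x = 21: rhs = 4, matching y values: 2, 21 (2 points).
  x = 22: rhs = 2, matching y values: 5, 18 (2 points).
Total affine count: 22.
Full point count |E(F_23)| = 22 + 1 = 23.
Hasse bound: |23 − (23+1)| = |-1| = 1 ≤ 2√23 ≈ 9.5917 ✓.


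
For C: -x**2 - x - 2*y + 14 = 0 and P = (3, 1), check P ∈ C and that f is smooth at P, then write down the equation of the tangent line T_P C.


Tangent line at P: -7*x - 2*y + 23 = 0.

Step 1: f(3, 1) = 0, so P lies on C.
Step 2: partial derivatives
  f_x(x, y) = -2*x - 1, f_y(x, y) = -2.
  f_x(P) = -7, f_y(P) = -2 (gradient nonzero, so P is smooth).
Step 3: tangent line at P: -7·(x − 3) + -2·(y − 1) = 0.
Expanding: -7*x - 2*y + 23 = 0.


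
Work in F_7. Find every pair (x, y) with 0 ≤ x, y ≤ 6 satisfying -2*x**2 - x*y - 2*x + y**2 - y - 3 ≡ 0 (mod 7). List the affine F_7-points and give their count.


Affine F_7-points: {(1, 0), (1, 2), (4, 2), (4, 3), (5, 0), (5, 6)}; count = 6.

For each of the 49 pairs (x, y) ∈ F_7², evaluate f(x, y) mod 7. Record the zeros.
  x = 0: [0↦4, 1↦4, 2↦6, 3↦3, 4↦2, 5↦3, 6↦6]  zeros at y ∈ ∅
  x = 1: [0↦0, 1↦6, 2↦0, 3↦3, 4↦1, 5↦1, 6↦3]  zeros at y ∈ {0, 2}
  x = 2: [0↦6, 1↦4, 2↦4, 3↦6, 4↦3, 5↦2, 6↦3]  zeros at y ∈ ∅
  x = 3: [0↦1, 1↦5, 2↦4, 3↦5, 4↦1, 5↦6, 6↦6]  zeros at y ∈ ∅
  x = 4: [0↦6, 1↦2, 2↦0, 3↦0, 4↦2, 5↦6, 6↦5]  zeros at y ∈ {2, 3}
  x = 5: [0↦0, 1↦2, 2↦6, 3↦5, 4↦6, 5↦2, 6↦0]  zeros at y ∈ {0, 6}
  x = 6: [0↦4, 1↦5, 2↦1, 3↦6, 4↦6, 5↦1, 6↦5]  zeros at y ∈ ∅
Collecting zeros: affine points = {(1, 0), (1, 2), (4, 2), (4, 3), (5, 0), (5, 6)}.
Total count |C(F_7)_aff| = 6.


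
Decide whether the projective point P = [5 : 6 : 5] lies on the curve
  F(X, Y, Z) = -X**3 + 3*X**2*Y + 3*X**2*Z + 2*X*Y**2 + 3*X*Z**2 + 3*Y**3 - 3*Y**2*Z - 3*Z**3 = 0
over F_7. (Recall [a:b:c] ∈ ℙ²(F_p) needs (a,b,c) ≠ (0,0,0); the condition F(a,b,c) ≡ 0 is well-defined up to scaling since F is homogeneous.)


F(5,6,5) ≡ 6 (mod 7); P is NOT on the curve.

Evaluate F(5, 6, 5) term-by-term (mod 7).
  -X**3 ↦ -1·125·1·1 = -125
  3*X**2*Y ↦ 3·25·6·1 = 450
  3*X**2*Z ↦ 3·25·1·5 = 375
  2*X*Y**2 ↦ 2·5·36·1 = 360
  3*X*Z**2 ↦ 3·5·1·25 = 375
  3*Y**3 ↦ 3·1·216·1 = 648
  -3*Y**2*Z ↦ -3·1·36·5 = -540
  -3*Z**3 ↦ -3·1·1·125 = -375
Sum: F(5, 6, 5) = (-125) + (450) + (375) + (360) + (375) + (648) + (-540) + (-375) = 1168.
Reducing mod 7: 1168 ≡ 6 (mod 7).
Since F(a, b, c) ≡ 6 ≠ 0 (mod 7), P does NOT lie on the curve.


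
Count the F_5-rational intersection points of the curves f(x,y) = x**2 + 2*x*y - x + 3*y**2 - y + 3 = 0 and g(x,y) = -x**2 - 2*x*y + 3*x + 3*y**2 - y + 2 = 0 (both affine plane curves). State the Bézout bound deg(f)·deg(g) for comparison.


Common zeros: {(1, 4)}; count = 1; Bézout bound = 4.

deg(f) = 2, deg(g) = 2, so Bézout bound = 4.
Scan x ∈ F_5. For each x, list the y ∈ F_5 with f(x, y) ≡ 0 and those with g(x, y) ≡ 0 (mod 5); the common zeros in that column are the intersection.
  x = 0: f ≡ 0 at y ∈ {1}; g ≡ 0 at y ∈ ∅; common: ∅.
  x = 1: f ≡ 0 at y ∈ {4}; g ≡ 0 at y ∈ {2, 4}; common: {4}.
  x = 2: f ≡ 0 at y ∈ {0, 4}; g ≡ 0 at y ∈ ∅; common: ∅.
  x = 3: f ≡ 0 at y ∈ ∅; g ≡ 0 at y ∈ {2}; common: ∅.
  x = 4: f ≡ 0 at y ∈ {0, 1}; g ≡ 0 at y ∈ {4}; common: ∅.
Collecting: common zeros = {(1, 4)}, so the count is 1.
Comparison with the Bézout bound: 1 ≤ 4 = deg(f)·deg(g), as expected for curves with no common component (the affine F_5-count falls short of the bound because intersections may lie at infinity, over extension fields, or carry multiplicity).


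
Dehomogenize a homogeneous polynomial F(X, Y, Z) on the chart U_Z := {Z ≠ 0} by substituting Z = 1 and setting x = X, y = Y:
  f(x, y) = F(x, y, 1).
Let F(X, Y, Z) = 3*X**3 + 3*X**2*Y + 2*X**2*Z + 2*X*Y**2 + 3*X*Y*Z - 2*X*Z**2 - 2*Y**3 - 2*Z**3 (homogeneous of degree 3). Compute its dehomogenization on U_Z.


f(x, y) = 3*x**3 + 3*x**2*y + 2*x**2 + 2*x*y**2 + 3*x*y - 2*x - 2*y**3 - 2

On U_Z we set Z = 1. Each monomial c·X^i·Y^j·Z^k in F becomes c·x^i·y^j·1^k = c·x^i·y^j.
Substituting Z = 1: F(X, Y, 1) = 3*x**3 + 3*x**2*y + 2*x**2 + 2*x*y**2 + 3*x*y - 2*x - 2*y**3 - 2.
Note: deg(f) ≤ deg(F) = 3; strict inequality happens when F is divisible by Z (lost terms).


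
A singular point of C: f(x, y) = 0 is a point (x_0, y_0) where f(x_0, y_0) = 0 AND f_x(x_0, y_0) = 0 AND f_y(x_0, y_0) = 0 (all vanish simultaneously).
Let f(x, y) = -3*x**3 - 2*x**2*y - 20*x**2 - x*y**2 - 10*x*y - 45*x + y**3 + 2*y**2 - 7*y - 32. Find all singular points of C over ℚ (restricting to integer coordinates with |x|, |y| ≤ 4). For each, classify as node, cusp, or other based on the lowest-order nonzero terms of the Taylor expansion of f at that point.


Singular points: {(-2, -1)}; classification: cusp.

Compute partial derivatives:
  f_x = -9*x**2 - 4*x*y - 40*x - y**2 - 10*y - 45.
  f_y = -2*x**2 - 2*x*y - 10*x + 3*y**2 + 4*y - 7.
Scan x_0 ∈ {−4, ..., 4}. For each x_0, f_y(x_0, y) is a polynomial in y; find its integer roots y ∈ {−4, ..., 4}, then test f_x and f at those candidates.
  x = -4: f_y(-4, y) = 3*y**2 + 12*y + 1; no integer root y with |y| ≤ 4.
  x = -3: f_y(-3, y) = 3*y**2 + 10*y + 5; no integer root y with |y| ≤ 4.
  x = -2: f_y(-2, y) = 3*y**2 + 8*y + 5; vanishes at y ∈ {-1}. (-2, -1): f_x = 0, f = 0 — SINGULAR.
  x = -1: f_y(-1, y) = 3*y**2 + 6*y + 1; no integer root y with |y| ≤ 4.
  x = 0: f_y(0, y) = 3*y**2 + 4*y - 7; vanishes at y ∈ {1}. (0, 1): f_x = -56 ≠ 0.
  x = 1: f_y(1, y) = 3*y**2 + 2*y - 19; no integer root y with |y| ≤ 4.
  x = 2: f_y(2, y) = 3*y**2 - 35; no integer root y with |y| ≤ 4.
  x = 3: f_y(3, y) = 3*y**2 - 2*y - 55; no integer root y with |y| ≤ 4.
  x = 4: f_y(4, y) = 3*y**2 - 4*y - 79; no integer root y with |y| ≤ 4.
Only singular point on the grid: (-2, -1).
Classify: substitute x = -2 + u, y = -1 + v and expand: f = -3*u**3 - 2*u**2*v - u*v**2 + v**3 + v**2.
No constant or linear terms (consistent with a singular point). Quadratic part: v**2. Cubic part: -3*u**3 - 2*u**2*v - u*v**2 + v**3.
The quadratic part v**2 is a perfect square, so there is a single (double) tangent line v = 0, i.e. y = -1. Restricting the cubic part to that line (v = 0) leaves -3*u**3 ≠ 0, so f is not divisible by v and the branch is v² ≈ 3*u**3 to lowest order — this is a cusp.
Classification: cusp.


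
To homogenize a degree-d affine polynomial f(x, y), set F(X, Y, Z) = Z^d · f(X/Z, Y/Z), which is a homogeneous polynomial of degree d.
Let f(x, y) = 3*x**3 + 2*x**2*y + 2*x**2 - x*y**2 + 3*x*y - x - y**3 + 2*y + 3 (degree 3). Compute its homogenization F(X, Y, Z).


F(X, Y, Z) = 3*X**3 + 2*X**2*Y + 2*X**2*Z - X*Y**2 + 3*X*Y*Z - X*Z**2 - Y**3 + 2*Y*Z**2 + 3*Z**3

deg(f) = 3.
Substitute x = X/Z, y = Y/Z into f, then multiply by Z^3.
  monomial 3·x^3·y^0 ↦ 3·X^3·Y^0·Z^0.
  monomial 2·x^2·y^1 ↦ 2·X^2·Y^1·Z^0.
  monomial 2·x^2·y^0 ↦ 2·X^2·Y^0·Z^1.
  monomial -1·x^1·y^2 ↦ -1·X^1·Y^2·Z^0.
  monomial 3·x^1·y^1 ↦ 3·X^1·Y^1·Z^1.
  monomial -1·x^1·y^0 ↦ -1·X^1·Y^0·Z^2.
  monomial -1·x^0·y^3 ↦ -1·X^0·Y^3·Z^0.
  monomial 2·x^0·y^1 ↦ 2·X^0·Y^1·Z^2.
  monomial 3·x^0·y^0 ↦ 3·X^0·Y^0·Z^3.
Collecting: F(X, Y, Z) = 3*X**3 + 2*X**2*Y + 2*X**2*Z - X*Y**2 + 3*X*Y*Z - X*Z**2 - Y**3 + 2*Y*Z**2 + 3*Z**3.


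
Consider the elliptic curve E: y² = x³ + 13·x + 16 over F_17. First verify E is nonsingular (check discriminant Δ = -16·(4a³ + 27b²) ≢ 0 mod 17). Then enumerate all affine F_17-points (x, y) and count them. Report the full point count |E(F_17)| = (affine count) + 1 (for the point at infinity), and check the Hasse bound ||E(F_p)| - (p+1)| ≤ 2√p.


Affine points = {(0, 4), (0, 13), (1, 8), (1, 9), (2, 4), (2, 13), (4, 8), (4, 9), (5, 6), (5, 11), (6, 2), (6, 15), (7, 5), (7, 12), (12, 8), (12, 9), (13, 6), (13, 11), (14, 1), (14, 16), (15, 4), (15, 13), (16, 6), (16, 11)}; affine count = 24; |E(F_17)| = 25.

Discriminant check: Δ ∝ 4a³ + 27b² = 4·13³ + 27·16² = 4·2197 + 27·256 ≡ 9 (mod 17). Nonzero ⇒ E is nonsingular.
For each x ∈ F_17, compute rhs = x³ + 13·x + 16 mod 17, then count y ∈ F_17 with y² ≡ rhs.
  x = 0: rhs = 16, matching y values: 4, 13 (2 points).
  x = 1: rhs = 13, matching y values: 8, 9 (2 points).
  x = 2: rhs = 16, matching y values: 4, 13 (2 points).
  x = 3: rhs = 14, matching y values: none (0 points).
  x = 4: rhs = 13, matching y values: 8, 9 (2 points).
  x = 5: rhs = 2, matching y values: 6, 11 (2 points).
  x = 6: rhs = 4, matching y values: 2, 15 (2 points).
  x = 7: rhs = 8, matching y values: 5, 12 (2 points).
  x = 8: rhs = 3, matching y values: none (0 points).
  x = 9: rhs = 12, matching y values: none (0 points).
  x = 10: rhs = 7, matching y values: none (0 points).
  x = 11: rhs = 11, matching y values: none (0 points).
  x = 12: rhs = 13, matching y values: 8, 9 (2 points).
  x = 13: rhs = 2, matching y values: 6, 11 (2 points).
  x = 14: rhs = 1, matching y values: 1, 16 (2 points).
  x = 15: rhs = 16, matching y values: 4, 13 (2 points).
  x = 16: rhs = 2, matching y values: 6, 11 (2 points).
Total affine count: 24.
Full point count |E(F_17)| = 24 + 1 = 25.
Hasse bound: |25 − (17+1)| = |7| = 7 ≤ 2√17 ≈ 8.2462 ✓.


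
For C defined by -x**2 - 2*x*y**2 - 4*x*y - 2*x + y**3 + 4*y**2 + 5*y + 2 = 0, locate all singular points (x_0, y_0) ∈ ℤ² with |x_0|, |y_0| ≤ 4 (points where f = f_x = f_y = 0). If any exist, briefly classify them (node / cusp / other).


Singular points: {(0, -1)}; classification: node.

Compute partial derivatives:
  f_x = -2*x - 2*y**2 - 4*y - 2.
  f_y = -4*x*y - 4*x + 3*y**2 + 8*y + 5.
Scan x_0 ∈ {−4, ..., 4}. For each x_0, f_y(x_0, y) is a polynomial in y; find its integer roots y ∈ {−4, ..., 4}, then test f_x and f at those candidates.
  x = -4: f_y(-4, y) = 3*y**2 + 24*y + 21; vanishes at y ∈ {-1}. (-4, -1): f_x = 8 ≠ 0.
  x = -3: f_y(-3, y) = 3*y**2 + 20*y + 17; vanishes at y ∈ {-1}. (-3, -1): f_x = 6 ≠ 0.
  x = -2: f_y(-2, y) = 3*y**2 + 16*y + 13; vanishes at y ∈ {-1}. (-2, -1): f_x = 4 ≠ 0.
  x = -1: f_y(-1, y) = 3*y**2 + 12*y + 9; vanishes at y ∈ {-3, -1}. (-1, -3): f_x = -6 ≠ 0; (-1, -1): f_x = 2 ≠ 0.
  x = 0: f_y(0, y) = 3*y**2 + 8*y + 5; vanishes at y ∈ {-1}. (0, -1): f_x = 0, f = 0 — SINGULAR.
  x = 1: f_y(1, y) = 3*y**2 + 4*y + 1; vanishes at y ∈ {-1}. (1, -1): f_x = -2 ≠ 0.
  x = 2: f_y(2, y) = 3*y**2 - 3; vanishes at y ∈ {-1, 1}. (2, -1): f_x = -4 ≠ 0; (2, 1): f_x = -12 ≠ 0.
  x = 3: f_y(3, y) = 3*y**2 - 4*y - 7; vanishes at y ∈ {-1}. (3, -1): f_x = -6 ≠ 0.
  x = 4: f_y(4, y) = 3*y**2 - 8*y - 11; vanishes at y ∈ {-1}. (4, -1): f_x = -8 ≠ 0.
Only singular point on the grid: (0, -1).
Classify: substitute x = 0 + u, y = -1 + v and expand: f = -u**2 - 2*u*v**2 + v**3 + v**2.
No constant or linear terms (consistent with a singular point). Quadratic part: -u**2 + v**2. Cubic part: -2*u*v**2 + v**3.
The quadratic part v**2 - u**2 = (v − u)(v + u) splits into two distinct linear factors, so there are two distinct tangent lines y − -1 = ±(x − 0) — this is a node (ordinary double point).
Classification: node.


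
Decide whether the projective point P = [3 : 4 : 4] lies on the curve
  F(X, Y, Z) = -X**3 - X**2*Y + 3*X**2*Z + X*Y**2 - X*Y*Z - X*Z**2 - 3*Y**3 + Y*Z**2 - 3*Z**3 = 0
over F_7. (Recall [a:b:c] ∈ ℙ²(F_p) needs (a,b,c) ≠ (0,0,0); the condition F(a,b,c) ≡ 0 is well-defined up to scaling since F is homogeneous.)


F(3,4,4) ≡ 6 (mod 7); P is NOT on the curve.

Evaluate F(3, 4, 4) term-by-term (mod 7).
  -X**3 ↦ -1·27·1·1 = -27
  -X**2*Y ↦ -1·9·4·1 = -36
  3*X**2*Z ↦ 3·9·1·4 = 108
  X*Y**2 ↦ 1·3·16·1 = 48
  -X*Y*Z ↦ -1·3·4·4 = -48
  -X*Z**2 ↦ -1·3·1·16 = -48
  -3*Y**3 ↦ -3·1·64·1 = -192
  Y*Z**2 ↦ 1·1·4·16 = 64
  -3*Z**3 ↦ -3·1·1·64 = -192
Sum: F(3, 4, 4) = (-27) + (-36) + (108) + (48) + (-48) + (-48) + (-192) + (64) + (-192) = -323.
Reducing mod 7: -323 ≡ 6 (mod 7).
Since F(a, b, c) ≡ 6 ≠ 0 (mod 7), P does NOT lie on the curve.
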